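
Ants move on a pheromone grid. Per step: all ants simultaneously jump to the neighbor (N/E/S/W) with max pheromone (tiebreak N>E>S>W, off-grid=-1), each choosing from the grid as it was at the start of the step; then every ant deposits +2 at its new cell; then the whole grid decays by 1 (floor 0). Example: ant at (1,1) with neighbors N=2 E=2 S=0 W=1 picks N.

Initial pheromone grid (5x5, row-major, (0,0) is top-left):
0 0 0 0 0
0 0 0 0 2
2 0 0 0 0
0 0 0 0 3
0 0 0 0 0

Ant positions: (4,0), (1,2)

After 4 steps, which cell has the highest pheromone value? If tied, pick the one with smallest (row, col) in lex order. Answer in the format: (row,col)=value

Answer: (2,0)=2

Derivation:
Step 1: ant0:(4,0)->N->(3,0) | ant1:(1,2)->N->(0,2)
  grid max=2 at (3,4)
Step 2: ant0:(3,0)->N->(2,0) | ant1:(0,2)->E->(0,3)
  grid max=2 at (2,0)
Step 3: ant0:(2,0)->N->(1,0) | ant1:(0,3)->E->(0,4)
  grid max=1 at (0,4)
Step 4: ant0:(1,0)->S->(2,0) | ant1:(0,4)->S->(1,4)
  grid max=2 at (2,0)
Final grid:
  0 0 0 0 0
  0 0 0 0 1
  2 0 0 0 0
  0 0 0 0 0
  0 0 0 0 0
Max pheromone 2 at (2,0)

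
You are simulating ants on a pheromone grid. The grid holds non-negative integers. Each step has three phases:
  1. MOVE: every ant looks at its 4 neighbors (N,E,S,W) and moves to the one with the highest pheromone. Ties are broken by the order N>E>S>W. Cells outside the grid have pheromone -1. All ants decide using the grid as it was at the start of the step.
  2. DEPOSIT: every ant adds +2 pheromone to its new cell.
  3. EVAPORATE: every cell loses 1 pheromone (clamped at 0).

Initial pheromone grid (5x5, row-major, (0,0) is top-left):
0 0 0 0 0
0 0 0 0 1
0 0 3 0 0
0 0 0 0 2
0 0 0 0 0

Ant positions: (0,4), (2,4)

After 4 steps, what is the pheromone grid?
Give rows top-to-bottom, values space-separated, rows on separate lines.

After step 1: ants at (1,4),(3,4)
  0 0 0 0 0
  0 0 0 0 2
  0 0 2 0 0
  0 0 0 0 3
  0 0 0 0 0
After step 2: ants at (0,4),(2,4)
  0 0 0 0 1
  0 0 0 0 1
  0 0 1 0 1
  0 0 0 0 2
  0 0 0 0 0
After step 3: ants at (1,4),(3,4)
  0 0 0 0 0
  0 0 0 0 2
  0 0 0 0 0
  0 0 0 0 3
  0 0 0 0 0
After step 4: ants at (0,4),(2,4)
  0 0 0 0 1
  0 0 0 0 1
  0 0 0 0 1
  0 0 0 0 2
  0 0 0 0 0

0 0 0 0 1
0 0 0 0 1
0 0 0 0 1
0 0 0 0 2
0 0 0 0 0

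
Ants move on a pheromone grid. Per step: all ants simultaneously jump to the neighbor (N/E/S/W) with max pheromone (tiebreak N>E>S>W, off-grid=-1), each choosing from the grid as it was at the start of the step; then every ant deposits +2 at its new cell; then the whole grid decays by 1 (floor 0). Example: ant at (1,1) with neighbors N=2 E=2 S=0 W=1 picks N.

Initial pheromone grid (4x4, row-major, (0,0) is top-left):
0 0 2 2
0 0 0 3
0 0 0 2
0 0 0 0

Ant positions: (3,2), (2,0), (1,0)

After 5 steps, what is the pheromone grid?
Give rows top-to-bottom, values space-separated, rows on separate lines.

After step 1: ants at (2,2),(1,0),(0,0)
  1 0 1 1
  1 0 0 2
  0 0 1 1
  0 0 0 0
After step 2: ants at (2,3),(0,0),(1,0)
  2 0 0 0
  2 0 0 1
  0 0 0 2
  0 0 0 0
After step 3: ants at (1,3),(1,0),(0,0)
  3 0 0 0
  3 0 0 2
  0 0 0 1
  0 0 0 0
After step 4: ants at (2,3),(0,0),(1,0)
  4 0 0 0
  4 0 0 1
  0 0 0 2
  0 0 0 0
After step 5: ants at (1,3),(1,0),(0,0)
  5 0 0 0
  5 0 0 2
  0 0 0 1
  0 0 0 0

5 0 0 0
5 0 0 2
0 0 0 1
0 0 0 0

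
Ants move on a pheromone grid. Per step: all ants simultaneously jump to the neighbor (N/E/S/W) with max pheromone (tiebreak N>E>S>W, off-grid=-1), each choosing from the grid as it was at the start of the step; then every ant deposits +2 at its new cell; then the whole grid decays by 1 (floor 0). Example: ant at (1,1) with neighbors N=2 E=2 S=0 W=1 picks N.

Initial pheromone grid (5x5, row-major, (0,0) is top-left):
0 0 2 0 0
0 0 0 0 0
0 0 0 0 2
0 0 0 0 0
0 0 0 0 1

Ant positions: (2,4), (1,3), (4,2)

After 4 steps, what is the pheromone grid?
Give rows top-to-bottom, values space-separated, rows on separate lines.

After step 1: ants at (1,4),(0,3),(3,2)
  0 0 1 1 0
  0 0 0 0 1
  0 0 0 0 1
  0 0 1 0 0
  0 0 0 0 0
After step 2: ants at (2,4),(0,2),(2,2)
  0 0 2 0 0
  0 0 0 0 0
  0 0 1 0 2
  0 0 0 0 0
  0 0 0 0 0
After step 3: ants at (1,4),(0,3),(1,2)
  0 0 1 1 0
  0 0 1 0 1
  0 0 0 0 1
  0 0 0 0 0
  0 0 0 0 0
After step 4: ants at (2,4),(0,2),(0,2)
  0 0 4 0 0
  0 0 0 0 0
  0 0 0 0 2
  0 0 0 0 0
  0 0 0 0 0

0 0 4 0 0
0 0 0 0 0
0 0 0 0 2
0 0 0 0 0
0 0 0 0 0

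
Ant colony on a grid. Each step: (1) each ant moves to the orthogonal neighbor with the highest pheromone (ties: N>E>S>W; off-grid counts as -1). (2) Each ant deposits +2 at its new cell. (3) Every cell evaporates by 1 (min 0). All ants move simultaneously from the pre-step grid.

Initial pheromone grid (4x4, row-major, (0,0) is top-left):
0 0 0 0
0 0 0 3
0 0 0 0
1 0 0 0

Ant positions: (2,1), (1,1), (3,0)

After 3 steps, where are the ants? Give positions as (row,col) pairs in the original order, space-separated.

Step 1: ant0:(2,1)->N->(1,1) | ant1:(1,1)->N->(0,1) | ant2:(3,0)->N->(2,0)
  grid max=2 at (1,3)
Step 2: ant0:(1,1)->N->(0,1) | ant1:(0,1)->S->(1,1) | ant2:(2,0)->N->(1,0)
  grid max=2 at (0,1)
Step 3: ant0:(0,1)->S->(1,1) | ant1:(1,1)->N->(0,1) | ant2:(1,0)->E->(1,1)
  grid max=5 at (1,1)

(1,1) (0,1) (1,1)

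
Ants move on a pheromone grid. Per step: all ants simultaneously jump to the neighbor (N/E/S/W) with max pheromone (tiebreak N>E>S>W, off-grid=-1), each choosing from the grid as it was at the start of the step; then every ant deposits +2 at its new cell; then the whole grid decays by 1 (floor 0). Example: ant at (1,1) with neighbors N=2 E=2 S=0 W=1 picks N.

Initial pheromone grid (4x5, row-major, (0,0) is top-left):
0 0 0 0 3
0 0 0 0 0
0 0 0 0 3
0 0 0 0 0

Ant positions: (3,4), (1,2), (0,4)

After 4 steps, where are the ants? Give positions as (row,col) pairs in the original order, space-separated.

Step 1: ant0:(3,4)->N->(2,4) | ant1:(1,2)->N->(0,2) | ant2:(0,4)->S->(1,4)
  grid max=4 at (2,4)
Step 2: ant0:(2,4)->N->(1,4) | ant1:(0,2)->E->(0,3) | ant2:(1,4)->S->(2,4)
  grid max=5 at (2,4)
Step 3: ant0:(1,4)->S->(2,4) | ant1:(0,3)->E->(0,4) | ant2:(2,4)->N->(1,4)
  grid max=6 at (2,4)
Step 4: ant0:(2,4)->N->(1,4) | ant1:(0,4)->S->(1,4) | ant2:(1,4)->S->(2,4)
  grid max=7 at (2,4)

(1,4) (1,4) (2,4)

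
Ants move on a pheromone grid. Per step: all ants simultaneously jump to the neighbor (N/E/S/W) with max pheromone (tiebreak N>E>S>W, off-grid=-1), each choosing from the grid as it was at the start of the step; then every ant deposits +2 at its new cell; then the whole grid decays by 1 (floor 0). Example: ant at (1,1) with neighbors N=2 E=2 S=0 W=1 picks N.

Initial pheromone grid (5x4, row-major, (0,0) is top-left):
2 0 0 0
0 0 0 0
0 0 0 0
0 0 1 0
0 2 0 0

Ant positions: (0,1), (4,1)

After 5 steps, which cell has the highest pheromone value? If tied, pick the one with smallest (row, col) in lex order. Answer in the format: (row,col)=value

Answer: (0,0)=3

Derivation:
Step 1: ant0:(0,1)->W->(0,0) | ant1:(4,1)->N->(3,1)
  grid max=3 at (0,0)
Step 2: ant0:(0,0)->E->(0,1) | ant1:(3,1)->S->(4,1)
  grid max=2 at (0,0)
Step 3: ant0:(0,1)->W->(0,0) | ant1:(4,1)->N->(3,1)
  grid max=3 at (0,0)
Step 4: ant0:(0,0)->E->(0,1) | ant1:(3,1)->S->(4,1)
  grid max=2 at (0,0)
Step 5: ant0:(0,1)->W->(0,0) | ant1:(4,1)->N->(3,1)
  grid max=3 at (0,0)
Final grid:
  3 0 0 0
  0 0 0 0
  0 0 0 0
  0 1 0 0
  0 1 0 0
Max pheromone 3 at (0,0)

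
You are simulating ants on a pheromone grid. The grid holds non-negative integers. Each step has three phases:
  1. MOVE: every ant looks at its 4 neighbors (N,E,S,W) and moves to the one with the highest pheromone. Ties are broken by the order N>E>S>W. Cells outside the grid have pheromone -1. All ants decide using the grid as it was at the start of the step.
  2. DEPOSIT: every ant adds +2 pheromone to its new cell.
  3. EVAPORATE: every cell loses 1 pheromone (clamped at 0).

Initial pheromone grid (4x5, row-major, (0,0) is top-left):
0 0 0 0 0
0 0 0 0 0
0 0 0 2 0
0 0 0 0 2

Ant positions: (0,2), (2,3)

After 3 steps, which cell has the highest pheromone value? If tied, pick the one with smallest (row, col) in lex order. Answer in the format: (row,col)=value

Step 1: ant0:(0,2)->E->(0,3) | ant1:(2,3)->N->(1,3)
  grid max=1 at (0,3)
Step 2: ant0:(0,3)->S->(1,3) | ant1:(1,3)->N->(0,3)
  grid max=2 at (0,3)
Step 3: ant0:(1,3)->N->(0,3) | ant1:(0,3)->S->(1,3)
  grid max=3 at (0,3)
Final grid:
  0 0 0 3 0
  0 0 0 3 0
  0 0 0 0 0
  0 0 0 0 0
Max pheromone 3 at (0,3)

Answer: (0,3)=3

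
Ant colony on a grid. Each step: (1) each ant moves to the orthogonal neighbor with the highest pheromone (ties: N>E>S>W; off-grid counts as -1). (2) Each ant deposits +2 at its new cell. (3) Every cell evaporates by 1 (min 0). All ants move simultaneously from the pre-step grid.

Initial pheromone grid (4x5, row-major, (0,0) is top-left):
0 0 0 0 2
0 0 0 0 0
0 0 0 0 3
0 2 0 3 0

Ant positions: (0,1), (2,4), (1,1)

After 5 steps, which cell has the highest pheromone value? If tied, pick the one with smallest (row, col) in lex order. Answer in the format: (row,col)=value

Answer: (0,1)=5

Derivation:
Step 1: ant0:(0,1)->E->(0,2) | ant1:(2,4)->N->(1,4) | ant2:(1,1)->N->(0,1)
  grid max=2 at (2,4)
Step 2: ant0:(0,2)->W->(0,1) | ant1:(1,4)->S->(2,4) | ant2:(0,1)->E->(0,2)
  grid max=3 at (2,4)
Step 3: ant0:(0,1)->E->(0,2) | ant1:(2,4)->N->(1,4) | ant2:(0,2)->W->(0,1)
  grid max=3 at (0,1)
Step 4: ant0:(0,2)->W->(0,1) | ant1:(1,4)->S->(2,4) | ant2:(0,1)->E->(0,2)
  grid max=4 at (0,1)
Step 5: ant0:(0,1)->E->(0,2) | ant1:(2,4)->N->(1,4) | ant2:(0,2)->W->(0,1)
  grid max=5 at (0,1)
Final grid:
  0 5 5 0 0
  0 0 0 0 1
  0 0 0 0 2
  0 0 0 0 0
Max pheromone 5 at (0,1)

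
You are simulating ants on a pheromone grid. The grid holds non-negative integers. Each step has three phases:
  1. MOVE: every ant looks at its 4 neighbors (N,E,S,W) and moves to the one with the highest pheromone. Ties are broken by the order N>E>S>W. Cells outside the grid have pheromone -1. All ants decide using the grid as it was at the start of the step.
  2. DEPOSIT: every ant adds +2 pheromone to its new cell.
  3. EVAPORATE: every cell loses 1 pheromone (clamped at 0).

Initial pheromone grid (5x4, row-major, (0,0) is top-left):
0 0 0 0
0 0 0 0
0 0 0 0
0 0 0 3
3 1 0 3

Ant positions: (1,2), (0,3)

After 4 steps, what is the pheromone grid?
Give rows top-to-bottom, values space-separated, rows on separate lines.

After step 1: ants at (0,2),(1,3)
  0 0 1 0
  0 0 0 1
  0 0 0 0
  0 0 0 2
  2 0 0 2
After step 2: ants at (0,3),(0,3)
  0 0 0 3
  0 0 0 0
  0 0 0 0
  0 0 0 1
  1 0 0 1
After step 3: ants at (1,3),(1,3)
  0 0 0 2
  0 0 0 3
  0 0 0 0
  0 0 0 0
  0 0 0 0
After step 4: ants at (0,3),(0,3)
  0 0 0 5
  0 0 0 2
  0 0 0 0
  0 0 0 0
  0 0 0 0

0 0 0 5
0 0 0 2
0 0 0 0
0 0 0 0
0 0 0 0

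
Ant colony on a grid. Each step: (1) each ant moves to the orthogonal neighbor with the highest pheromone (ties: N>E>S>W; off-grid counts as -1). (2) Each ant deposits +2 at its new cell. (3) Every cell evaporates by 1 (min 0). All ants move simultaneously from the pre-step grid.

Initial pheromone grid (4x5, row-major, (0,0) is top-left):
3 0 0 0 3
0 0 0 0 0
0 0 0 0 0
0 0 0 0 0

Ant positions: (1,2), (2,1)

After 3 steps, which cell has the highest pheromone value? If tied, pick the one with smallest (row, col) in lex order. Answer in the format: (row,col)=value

Answer: (0,0)=2

Derivation:
Step 1: ant0:(1,2)->N->(0,2) | ant1:(2,1)->N->(1,1)
  grid max=2 at (0,0)
Step 2: ant0:(0,2)->E->(0,3) | ant1:(1,1)->N->(0,1)
  grid max=1 at (0,0)
Step 3: ant0:(0,3)->E->(0,4) | ant1:(0,1)->W->(0,0)
  grid max=2 at (0,0)
Final grid:
  2 0 0 0 2
  0 0 0 0 0
  0 0 0 0 0
  0 0 0 0 0
Max pheromone 2 at (0,0)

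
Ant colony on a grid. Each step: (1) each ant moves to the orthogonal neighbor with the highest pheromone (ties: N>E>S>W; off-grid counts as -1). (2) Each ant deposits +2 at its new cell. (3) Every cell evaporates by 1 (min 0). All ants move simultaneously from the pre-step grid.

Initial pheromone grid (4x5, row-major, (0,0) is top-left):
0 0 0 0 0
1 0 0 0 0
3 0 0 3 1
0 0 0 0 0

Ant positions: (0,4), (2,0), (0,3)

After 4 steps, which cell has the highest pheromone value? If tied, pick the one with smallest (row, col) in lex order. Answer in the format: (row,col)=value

Step 1: ant0:(0,4)->S->(1,4) | ant1:(2,0)->N->(1,0) | ant2:(0,3)->E->(0,4)
  grid max=2 at (1,0)
Step 2: ant0:(1,4)->N->(0,4) | ant1:(1,0)->S->(2,0) | ant2:(0,4)->S->(1,4)
  grid max=3 at (2,0)
Step 3: ant0:(0,4)->S->(1,4) | ant1:(2,0)->N->(1,0) | ant2:(1,4)->N->(0,4)
  grid max=3 at (0,4)
Step 4: ant0:(1,4)->N->(0,4) | ant1:(1,0)->S->(2,0) | ant2:(0,4)->S->(1,4)
  grid max=4 at (0,4)
Final grid:
  0 0 0 0 4
  1 0 0 0 4
  3 0 0 0 0
  0 0 0 0 0
Max pheromone 4 at (0,4)

Answer: (0,4)=4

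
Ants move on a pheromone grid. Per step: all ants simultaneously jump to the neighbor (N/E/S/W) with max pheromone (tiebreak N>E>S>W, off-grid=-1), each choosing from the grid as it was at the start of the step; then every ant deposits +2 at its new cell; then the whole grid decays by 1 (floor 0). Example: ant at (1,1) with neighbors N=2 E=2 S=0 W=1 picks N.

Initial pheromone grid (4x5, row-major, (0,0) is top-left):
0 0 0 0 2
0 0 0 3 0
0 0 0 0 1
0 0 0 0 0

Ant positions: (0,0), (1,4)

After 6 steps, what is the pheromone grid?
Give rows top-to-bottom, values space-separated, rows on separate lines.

After step 1: ants at (0,1),(1,3)
  0 1 0 0 1
  0 0 0 4 0
  0 0 0 0 0
  0 0 0 0 0
After step 2: ants at (0,2),(0,3)
  0 0 1 1 0
  0 0 0 3 0
  0 0 0 0 0
  0 0 0 0 0
After step 3: ants at (0,3),(1,3)
  0 0 0 2 0
  0 0 0 4 0
  0 0 0 0 0
  0 0 0 0 0
After step 4: ants at (1,3),(0,3)
  0 0 0 3 0
  0 0 0 5 0
  0 0 0 0 0
  0 0 0 0 0
After step 5: ants at (0,3),(1,3)
  0 0 0 4 0
  0 0 0 6 0
  0 0 0 0 0
  0 0 0 0 0
After step 6: ants at (1,3),(0,3)
  0 0 0 5 0
  0 0 0 7 0
  0 0 0 0 0
  0 0 0 0 0

0 0 0 5 0
0 0 0 7 0
0 0 0 0 0
0 0 0 0 0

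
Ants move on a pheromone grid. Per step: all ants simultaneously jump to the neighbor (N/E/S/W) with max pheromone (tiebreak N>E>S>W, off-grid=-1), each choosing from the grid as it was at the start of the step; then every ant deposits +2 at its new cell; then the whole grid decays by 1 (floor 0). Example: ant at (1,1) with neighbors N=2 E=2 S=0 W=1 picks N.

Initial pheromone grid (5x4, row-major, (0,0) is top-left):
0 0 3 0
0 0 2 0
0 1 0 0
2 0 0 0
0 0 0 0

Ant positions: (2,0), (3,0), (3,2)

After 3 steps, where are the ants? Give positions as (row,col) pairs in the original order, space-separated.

Step 1: ant0:(2,0)->S->(3,0) | ant1:(3,0)->N->(2,0) | ant2:(3,2)->N->(2,2)
  grid max=3 at (3,0)
Step 2: ant0:(3,0)->N->(2,0) | ant1:(2,0)->S->(3,0) | ant2:(2,2)->N->(1,2)
  grid max=4 at (3,0)
Step 3: ant0:(2,0)->S->(3,0) | ant1:(3,0)->N->(2,0) | ant2:(1,2)->N->(0,2)
  grid max=5 at (3,0)

(3,0) (2,0) (0,2)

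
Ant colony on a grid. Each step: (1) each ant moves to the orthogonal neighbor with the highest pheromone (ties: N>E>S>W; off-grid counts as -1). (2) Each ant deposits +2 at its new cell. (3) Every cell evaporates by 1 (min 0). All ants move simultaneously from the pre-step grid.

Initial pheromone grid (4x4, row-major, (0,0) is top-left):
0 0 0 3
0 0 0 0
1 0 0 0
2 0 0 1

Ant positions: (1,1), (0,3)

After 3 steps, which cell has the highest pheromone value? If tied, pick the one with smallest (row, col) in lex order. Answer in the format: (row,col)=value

Answer: (0,3)=4

Derivation:
Step 1: ant0:(1,1)->N->(0,1) | ant1:(0,3)->S->(1,3)
  grid max=2 at (0,3)
Step 2: ant0:(0,1)->E->(0,2) | ant1:(1,3)->N->(0,3)
  grid max=3 at (0,3)
Step 3: ant0:(0,2)->E->(0,3) | ant1:(0,3)->W->(0,2)
  grid max=4 at (0,3)
Final grid:
  0 0 2 4
  0 0 0 0
  0 0 0 0
  0 0 0 0
Max pheromone 4 at (0,3)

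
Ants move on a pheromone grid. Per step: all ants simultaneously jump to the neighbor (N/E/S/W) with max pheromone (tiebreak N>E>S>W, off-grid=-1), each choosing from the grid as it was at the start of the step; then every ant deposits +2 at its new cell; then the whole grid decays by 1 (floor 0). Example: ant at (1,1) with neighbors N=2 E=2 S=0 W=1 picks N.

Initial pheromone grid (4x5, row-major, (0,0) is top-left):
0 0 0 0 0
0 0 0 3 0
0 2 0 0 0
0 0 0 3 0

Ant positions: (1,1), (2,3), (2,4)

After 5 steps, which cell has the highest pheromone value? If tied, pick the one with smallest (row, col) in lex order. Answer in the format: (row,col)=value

Answer: (1,3)=8

Derivation:
Step 1: ant0:(1,1)->S->(2,1) | ant1:(2,3)->N->(1,3) | ant2:(2,4)->N->(1,4)
  grid max=4 at (1,3)
Step 2: ant0:(2,1)->N->(1,1) | ant1:(1,3)->E->(1,4) | ant2:(1,4)->W->(1,3)
  grid max=5 at (1,3)
Step 3: ant0:(1,1)->S->(2,1) | ant1:(1,4)->W->(1,3) | ant2:(1,3)->E->(1,4)
  grid max=6 at (1,3)
Step 4: ant0:(2,1)->N->(1,1) | ant1:(1,3)->E->(1,4) | ant2:(1,4)->W->(1,3)
  grid max=7 at (1,3)
Step 5: ant0:(1,1)->S->(2,1) | ant1:(1,4)->W->(1,3) | ant2:(1,3)->E->(1,4)
  grid max=8 at (1,3)
Final grid:
  0 0 0 0 0
  0 0 0 8 5
  0 3 0 0 0
  0 0 0 0 0
Max pheromone 8 at (1,3)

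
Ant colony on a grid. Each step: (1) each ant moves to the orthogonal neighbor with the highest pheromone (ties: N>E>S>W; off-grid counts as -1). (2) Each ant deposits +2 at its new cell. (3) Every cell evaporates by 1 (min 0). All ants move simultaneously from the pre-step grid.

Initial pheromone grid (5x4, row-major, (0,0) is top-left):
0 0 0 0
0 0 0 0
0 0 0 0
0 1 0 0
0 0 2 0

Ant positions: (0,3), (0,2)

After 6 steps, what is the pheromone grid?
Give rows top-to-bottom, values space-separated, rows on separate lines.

After step 1: ants at (1,3),(0,3)
  0 0 0 1
  0 0 0 1
  0 0 0 0
  0 0 0 0
  0 0 1 0
After step 2: ants at (0,3),(1,3)
  0 0 0 2
  0 0 0 2
  0 0 0 0
  0 0 0 0
  0 0 0 0
After step 3: ants at (1,3),(0,3)
  0 0 0 3
  0 0 0 3
  0 0 0 0
  0 0 0 0
  0 0 0 0
After step 4: ants at (0,3),(1,3)
  0 0 0 4
  0 0 0 4
  0 0 0 0
  0 0 0 0
  0 0 0 0
After step 5: ants at (1,3),(0,3)
  0 0 0 5
  0 0 0 5
  0 0 0 0
  0 0 0 0
  0 0 0 0
After step 6: ants at (0,3),(1,3)
  0 0 0 6
  0 0 0 6
  0 0 0 0
  0 0 0 0
  0 0 0 0

0 0 0 6
0 0 0 6
0 0 0 0
0 0 0 0
0 0 0 0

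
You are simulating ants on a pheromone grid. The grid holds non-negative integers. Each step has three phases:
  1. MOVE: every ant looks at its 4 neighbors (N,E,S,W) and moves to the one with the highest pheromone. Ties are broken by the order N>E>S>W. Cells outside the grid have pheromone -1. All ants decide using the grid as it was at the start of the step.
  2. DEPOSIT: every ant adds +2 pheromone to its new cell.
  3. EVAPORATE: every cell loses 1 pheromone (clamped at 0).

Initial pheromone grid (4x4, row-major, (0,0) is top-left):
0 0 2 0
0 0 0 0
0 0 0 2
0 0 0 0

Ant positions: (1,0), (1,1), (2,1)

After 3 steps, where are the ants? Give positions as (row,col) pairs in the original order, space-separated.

Step 1: ant0:(1,0)->N->(0,0) | ant1:(1,1)->N->(0,1) | ant2:(2,1)->N->(1,1)
  grid max=1 at (0,0)
Step 2: ant0:(0,0)->E->(0,1) | ant1:(0,1)->E->(0,2) | ant2:(1,1)->N->(0,1)
  grid max=4 at (0,1)
Step 3: ant0:(0,1)->E->(0,2) | ant1:(0,2)->W->(0,1) | ant2:(0,1)->E->(0,2)
  grid max=5 at (0,1)

(0,2) (0,1) (0,2)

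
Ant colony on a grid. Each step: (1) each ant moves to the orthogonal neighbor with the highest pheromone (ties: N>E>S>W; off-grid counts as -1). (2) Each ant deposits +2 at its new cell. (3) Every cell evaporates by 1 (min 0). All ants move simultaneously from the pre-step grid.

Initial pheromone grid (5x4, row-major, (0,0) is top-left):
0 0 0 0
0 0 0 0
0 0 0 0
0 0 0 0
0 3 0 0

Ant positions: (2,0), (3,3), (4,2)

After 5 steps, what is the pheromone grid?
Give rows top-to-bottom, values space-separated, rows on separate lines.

After step 1: ants at (1,0),(2,3),(4,1)
  0 0 0 0
  1 0 0 0
  0 0 0 1
  0 0 0 0
  0 4 0 0
After step 2: ants at (0,0),(1,3),(3,1)
  1 0 0 0
  0 0 0 1
  0 0 0 0
  0 1 0 0
  0 3 0 0
After step 3: ants at (0,1),(0,3),(4,1)
  0 1 0 1
  0 0 0 0
  0 0 0 0
  0 0 0 0
  0 4 0 0
After step 4: ants at (0,2),(1,3),(3,1)
  0 0 1 0
  0 0 0 1
  0 0 0 0
  0 1 0 0
  0 3 0 0
After step 5: ants at (0,3),(0,3),(4,1)
  0 0 0 3
  0 0 0 0
  0 0 0 0
  0 0 0 0
  0 4 0 0

0 0 0 3
0 0 0 0
0 0 0 0
0 0 0 0
0 4 0 0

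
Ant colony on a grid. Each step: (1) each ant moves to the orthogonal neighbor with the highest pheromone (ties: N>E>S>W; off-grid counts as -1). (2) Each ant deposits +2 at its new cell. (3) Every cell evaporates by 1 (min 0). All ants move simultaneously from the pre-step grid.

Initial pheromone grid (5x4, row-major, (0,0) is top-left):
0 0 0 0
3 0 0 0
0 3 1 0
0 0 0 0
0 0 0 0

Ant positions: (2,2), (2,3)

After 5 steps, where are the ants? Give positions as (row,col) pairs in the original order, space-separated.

Step 1: ant0:(2,2)->W->(2,1) | ant1:(2,3)->W->(2,2)
  grid max=4 at (2,1)
Step 2: ant0:(2,1)->E->(2,2) | ant1:(2,2)->W->(2,1)
  grid max=5 at (2,1)
Step 3: ant0:(2,2)->W->(2,1) | ant1:(2,1)->E->(2,2)
  grid max=6 at (2,1)
Step 4: ant0:(2,1)->E->(2,2) | ant1:(2,2)->W->(2,1)
  grid max=7 at (2,1)
Step 5: ant0:(2,2)->W->(2,1) | ant1:(2,1)->E->(2,2)
  grid max=8 at (2,1)

(2,1) (2,2)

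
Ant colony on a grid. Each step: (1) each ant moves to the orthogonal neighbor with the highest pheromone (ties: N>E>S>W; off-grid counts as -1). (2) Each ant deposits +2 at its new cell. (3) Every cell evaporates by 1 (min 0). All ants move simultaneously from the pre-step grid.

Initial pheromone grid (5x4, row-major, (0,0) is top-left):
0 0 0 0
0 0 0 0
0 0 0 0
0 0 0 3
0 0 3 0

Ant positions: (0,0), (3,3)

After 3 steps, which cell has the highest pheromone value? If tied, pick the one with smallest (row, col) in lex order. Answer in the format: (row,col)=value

Answer: (3,3)=2

Derivation:
Step 1: ant0:(0,0)->E->(0,1) | ant1:(3,3)->N->(2,3)
  grid max=2 at (3,3)
Step 2: ant0:(0,1)->E->(0,2) | ant1:(2,3)->S->(3,3)
  grid max=3 at (3,3)
Step 3: ant0:(0,2)->E->(0,3) | ant1:(3,3)->N->(2,3)
  grid max=2 at (3,3)
Final grid:
  0 0 0 1
  0 0 0 0
  0 0 0 1
  0 0 0 2
  0 0 0 0
Max pheromone 2 at (3,3)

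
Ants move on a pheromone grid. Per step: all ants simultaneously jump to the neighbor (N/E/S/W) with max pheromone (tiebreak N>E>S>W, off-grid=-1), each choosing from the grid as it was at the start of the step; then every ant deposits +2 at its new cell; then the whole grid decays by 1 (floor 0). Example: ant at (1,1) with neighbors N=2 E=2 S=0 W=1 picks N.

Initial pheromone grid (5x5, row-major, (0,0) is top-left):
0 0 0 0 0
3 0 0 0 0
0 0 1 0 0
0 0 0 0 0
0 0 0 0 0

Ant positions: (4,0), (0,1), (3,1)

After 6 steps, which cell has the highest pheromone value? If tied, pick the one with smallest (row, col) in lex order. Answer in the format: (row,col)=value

Answer: (0,0)=5

Derivation:
Step 1: ant0:(4,0)->N->(3,0) | ant1:(0,1)->E->(0,2) | ant2:(3,1)->N->(2,1)
  grid max=2 at (1,0)
Step 2: ant0:(3,0)->N->(2,0) | ant1:(0,2)->E->(0,3) | ant2:(2,1)->N->(1,1)
  grid max=1 at (0,3)
Step 3: ant0:(2,0)->N->(1,0) | ant1:(0,3)->E->(0,4) | ant2:(1,1)->W->(1,0)
  grid max=4 at (1,0)
Step 4: ant0:(1,0)->N->(0,0) | ant1:(0,4)->S->(1,4) | ant2:(1,0)->N->(0,0)
  grid max=3 at (0,0)
Step 5: ant0:(0,0)->S->(1,0) | ant1:(1,4)->N->(0,4) | ant2:(0,0)->S->(1,0)
  grid max=6 at (1,0)
Step 6: ant0:(1,0)->N->(0,0) | ant1:(0,4)->S->(1,4) | ant2:(1,0)->N->(0,0)
  grid max=5 at (0,0)
Final grid:
  5 0 0 0 0
  5 0 0 0 1
  0 0 0 0 0
  0 0 0 0 0
  0 0 0 0 0
Max pheromone 5 at (0,0)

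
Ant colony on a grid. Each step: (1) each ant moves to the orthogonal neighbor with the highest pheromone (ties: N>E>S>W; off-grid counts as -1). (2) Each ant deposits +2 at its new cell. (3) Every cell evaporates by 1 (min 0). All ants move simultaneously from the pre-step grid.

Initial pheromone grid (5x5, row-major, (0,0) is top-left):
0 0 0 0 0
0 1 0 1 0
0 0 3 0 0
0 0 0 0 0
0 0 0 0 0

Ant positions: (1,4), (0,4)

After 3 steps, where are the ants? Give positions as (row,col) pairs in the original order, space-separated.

Step 1: ant0:(1,4)->W->(1,3) | ant1:(0,4)->S->(1,4)
  grid max=2 at (1,3)
Step 2: ant0:(1,3)->E->(1,4) | ant1:(1,4)->W->(1,3)
  grid max=3 at (1,3)
Step 3: ant0:(1,4)->W->(1,3) | ant1:(1,3)->E->(1,4)
  grid max=4 at (1,3)

(1,3) (1,4)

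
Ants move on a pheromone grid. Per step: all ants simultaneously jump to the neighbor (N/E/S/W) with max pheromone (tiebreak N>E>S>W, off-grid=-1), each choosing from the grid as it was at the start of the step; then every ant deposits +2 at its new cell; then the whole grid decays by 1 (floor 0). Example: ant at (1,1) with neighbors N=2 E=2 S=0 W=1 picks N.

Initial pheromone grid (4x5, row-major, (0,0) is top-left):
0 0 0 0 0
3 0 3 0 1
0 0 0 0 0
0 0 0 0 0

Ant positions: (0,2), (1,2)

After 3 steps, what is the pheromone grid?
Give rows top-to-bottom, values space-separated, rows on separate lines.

After step 1: ants at (1,2),(0,2)
  0 0 1 0 0
  2 0 4 0 0
  0 0 0 0 0
  0 0 0 0 0
After step 2: ants at (0,2),(1,2)
  0 0 2 0 0
  1 0 5 0 0
  0 0 0 0 0
  0 0 0 0 0
After step 3: ants at (1,2),(0,2)
  0 0 3 0 0
  0 0 6 0 0
  0 0 0 0 0
  0 0 0 0 0

0 0 3 0 0
0 0 6 0 0
0 0 0 0 0
0 0 0 0 0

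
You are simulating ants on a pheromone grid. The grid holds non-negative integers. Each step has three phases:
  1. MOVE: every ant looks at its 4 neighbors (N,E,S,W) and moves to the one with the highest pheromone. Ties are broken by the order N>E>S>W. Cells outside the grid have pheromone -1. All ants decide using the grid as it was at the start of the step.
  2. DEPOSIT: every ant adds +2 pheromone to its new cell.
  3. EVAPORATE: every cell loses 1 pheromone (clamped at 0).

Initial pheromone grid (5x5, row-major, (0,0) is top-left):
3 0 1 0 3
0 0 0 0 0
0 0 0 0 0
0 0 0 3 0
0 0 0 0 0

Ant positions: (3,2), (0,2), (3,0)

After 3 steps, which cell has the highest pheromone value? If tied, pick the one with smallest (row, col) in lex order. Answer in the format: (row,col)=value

Step 1: ant0:(3,2)->E->(3,3) | ant1:(0,2)->E->(0,3) | ant2:(3,0)->N->(2,0)
  grid max=4 at (3,3)
Step 2: ant0:(3,3)->N->(2,3) | ant1:(0,3)->E->(0,4) | ant2:(2,0)->N->(1,0)
  grid max=3 at (0,4)
Step 3: ant0:(2,3)->S->(3,3) | ant1:(0,4)->S->(1,4) | ant2:(1,0)->N->(0,0)
  grid max=4 at (3,3)
Final grid:
  2 0 0 0 2
  0 0 0 0 1
  0 0 0 0 0
  0 0 0 4 0
  0 0 0 0 0
Max pheromone 4 at (3,3)

Answer: (3,3)=4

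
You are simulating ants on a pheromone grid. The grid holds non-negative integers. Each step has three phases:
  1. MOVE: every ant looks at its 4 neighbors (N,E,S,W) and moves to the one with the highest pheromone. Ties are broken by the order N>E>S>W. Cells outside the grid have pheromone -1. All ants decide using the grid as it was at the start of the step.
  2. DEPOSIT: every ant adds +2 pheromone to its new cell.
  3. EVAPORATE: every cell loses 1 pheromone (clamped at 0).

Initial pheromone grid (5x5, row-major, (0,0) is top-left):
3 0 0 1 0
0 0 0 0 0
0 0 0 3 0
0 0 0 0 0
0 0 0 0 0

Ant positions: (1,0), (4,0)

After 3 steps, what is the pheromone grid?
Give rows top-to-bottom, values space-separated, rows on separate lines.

After step 1: ants at (0,0),(3,0)
  4 0 0 0 0
  0 0 0 0 0
  0 0 0 2 0
  1 0 0 0 0
  0 0 0 0 0
After step 2: ants at (0,1),(2,0)
  3 1 0 0 0
  0 0 0 0 0
  1 0 0 1 0
  0 0 0 0 0
  0 0 0 0 0
After step 3: ants at (0,0),(1,0)
  4 0 0 0 0
  1 0 0 0 0
  0 0 0 0 0
  0 0 0 0 0
  0 0 0 0 0

4 0 0 0 0
1 0 0 0 0
0 0 0 0 0
0 0 0 0 0
0 0 0 0 0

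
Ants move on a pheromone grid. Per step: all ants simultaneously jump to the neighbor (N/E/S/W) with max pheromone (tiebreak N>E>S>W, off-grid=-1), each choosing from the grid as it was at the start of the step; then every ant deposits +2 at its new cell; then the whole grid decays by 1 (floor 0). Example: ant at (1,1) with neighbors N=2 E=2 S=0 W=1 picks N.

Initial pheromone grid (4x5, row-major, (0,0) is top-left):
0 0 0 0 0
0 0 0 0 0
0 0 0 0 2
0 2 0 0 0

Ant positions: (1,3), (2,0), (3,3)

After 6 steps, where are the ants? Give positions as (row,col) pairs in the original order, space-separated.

Step 1: ant0:(1,3)->N->(0,3) | ant1:(2,0)->N->(1,0) | ant2:(3,3)->N->(2,3)
  grid max=1 at (0,3)
Step 2: ant0:(0,3)->E->(0,4) | ant1:(1,0)->N->(0,0) | ant2:(2,3)->E->(2,4)
  grid max=2 at (2,4)
Step 3: ant0:(0,4)->S->(1,4) | ant1:(0,0)->E->(0,1) | ant2:(2,4)->N->(1,4)
  grid max=3 at (1,4)
Step 4: ant0:(1,4)->S->(2,4) | ant1:(0,1)->E->(0,2) | ant2:(1,4)->S->(2,4)
  grid max=4 at (2,4)
Step 5: ant0:(2,4)->N->(1,4) | ant1:(0,2)->E->(0,3) | ant2:(2,4)->N->(1,4)
  grid max=5 at (1,4)
Step 6: ant0:(1,4)->S->(2,4) | ant1:(0,3)->E->(0,4) | ant2:(1,4)->S->(2,4)
  grid max=6 at (2,4)

(2,4) (0,4) (2,4)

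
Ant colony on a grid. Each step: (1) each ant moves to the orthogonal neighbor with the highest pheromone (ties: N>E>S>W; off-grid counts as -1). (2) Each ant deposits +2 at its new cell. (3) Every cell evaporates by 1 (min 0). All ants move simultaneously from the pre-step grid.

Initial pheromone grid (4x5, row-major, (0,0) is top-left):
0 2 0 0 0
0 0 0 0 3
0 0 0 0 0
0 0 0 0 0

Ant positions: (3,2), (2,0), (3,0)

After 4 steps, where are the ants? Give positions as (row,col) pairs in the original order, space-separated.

Step 1: ant0:(3,2)->N->(2,2) | ant1:(2,0)->N->(1,0) | ant2:(3,0)->N->(2,0)
  grid max=2 at (1,4)
Step 2: ant0:(2,2)->N->(1,2) | ant1:(1,0)->S->(2,0) | ant2:(2,0)->N->(1,0)
  grid max=2 at (1,0)
Step 3: ant0:(1,2)->N->(0,2) | ant1:(2,0)->N->(1,0) | ant2:(1,0)->S->(2,0)
  grid max=3 at (1,0)
Step 4: ant0:(0,2)->E->(0,3) | ant1:(1,0)->S->(2,0) | ant2:(2,0)->N->(1,0)
  grid max=4 at (1,0)

(0,3) (2,0) (1,0)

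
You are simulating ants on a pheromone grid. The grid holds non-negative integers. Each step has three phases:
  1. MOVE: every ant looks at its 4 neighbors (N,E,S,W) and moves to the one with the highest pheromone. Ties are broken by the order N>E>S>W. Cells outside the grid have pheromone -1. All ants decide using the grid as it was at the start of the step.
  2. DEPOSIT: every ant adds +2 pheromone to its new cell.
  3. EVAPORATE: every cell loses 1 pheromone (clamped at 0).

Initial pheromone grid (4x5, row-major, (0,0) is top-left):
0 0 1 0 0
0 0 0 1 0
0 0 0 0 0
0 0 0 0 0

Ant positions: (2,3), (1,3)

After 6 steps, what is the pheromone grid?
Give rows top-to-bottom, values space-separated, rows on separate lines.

After step 1: ants at (1,3),(0,3)
  0 0 0 1 0
  0 0 0 2 0
  0 0 0 0 0
  0 0 0 0 0
After step 2: ants at (0,3),(1,3)
  0 0 0 2 0
  0 0 0 3 0
  0 0 0 0 0
  0 0 0 0 0
After step 3: ants at (1,3),(0,3)
  0 0 0 3 0
  0 0 0 4 0
  0 0 0 0 0
  0 0 0 0 0
After step 4: ants at (0,3),(1,3)
  0 0 0 4 0
  0 0 0 5 0
  0 0 0 0 0
  0 0 0 0 0
After step 5: ants at (1,3),(0,3)
  0 0 0 5 0
  0 0 0 6 0
  0 0 0 0 0
  0 0 0 0 0
After step 6: ants at (0,3),(1,3)
  0 0 0 6 0
  0 0 0 7 0
  0 0 0 0 0
  0 0 0 0 0

0 0 0 6 0
0 0 0 7 0
0 0 0 0 0
0 0 0 0 0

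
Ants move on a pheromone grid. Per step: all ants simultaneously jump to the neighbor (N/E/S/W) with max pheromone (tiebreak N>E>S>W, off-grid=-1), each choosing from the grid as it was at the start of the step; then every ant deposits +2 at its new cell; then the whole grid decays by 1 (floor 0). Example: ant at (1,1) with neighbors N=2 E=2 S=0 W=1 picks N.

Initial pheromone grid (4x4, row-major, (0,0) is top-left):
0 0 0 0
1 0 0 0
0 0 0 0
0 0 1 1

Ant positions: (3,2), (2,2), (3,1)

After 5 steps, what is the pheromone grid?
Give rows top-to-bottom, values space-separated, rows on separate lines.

After step 1: ants at (3,3),(3,2),(3,2)
  0 0 0 0
  0 0 0 0
  0 0 0 0
  0 0 4 2
After step 2: ants at (3,2),(3,3),(3,3)
  0 0 0 0
  0 0 0 0
  0 0 0 0
  0 0 5 5
After step 3: ants at (3,3),(3,2),(3,2)
  0 0 0 0
  0 0 0 0
  0 0 0 0
  0 0 8 6
After step 4: ants at (3,2),(3,3),(3,3)
  0 0 0 0
  0 0 0 0
  0 0 0 0
  0 0 9 9
After step 5: ants at (3,3),(3,2),(3,2)
  0 0 0 0
  0 0 0 0
  0 0 0 0
  0 0 12 10

0 0 0 0
0 0 0 0
0 0 0 0
0 0 12 10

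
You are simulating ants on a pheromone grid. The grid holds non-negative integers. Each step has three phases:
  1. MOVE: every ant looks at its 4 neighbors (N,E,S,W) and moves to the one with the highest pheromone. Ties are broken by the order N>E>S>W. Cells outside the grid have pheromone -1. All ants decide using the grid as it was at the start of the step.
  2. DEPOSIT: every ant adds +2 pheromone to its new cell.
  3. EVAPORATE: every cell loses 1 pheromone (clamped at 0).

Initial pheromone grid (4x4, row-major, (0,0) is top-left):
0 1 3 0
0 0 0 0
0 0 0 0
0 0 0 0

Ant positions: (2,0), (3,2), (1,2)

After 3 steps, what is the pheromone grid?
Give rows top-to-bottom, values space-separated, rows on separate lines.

After step 1: ants at (1,0),(2,2),(0,2)
  0 0 4 0
  1 0 0 0
  0 0 1 0
  0 0 0 0
After step 2: ants at (0,0),(1,2),(0,3)
  1 0 3 1
  0 0 1 0
  0 0 0 0
  0 0 0 0
After step 3: ants at (0,1),(0,2),(0,2)
  0 1 6 0
  0 0 0 0
  0 0 0 0
  0 0 0 0

0 1 6 0
0 0 0 0
0 0 0 0
0 0 0 0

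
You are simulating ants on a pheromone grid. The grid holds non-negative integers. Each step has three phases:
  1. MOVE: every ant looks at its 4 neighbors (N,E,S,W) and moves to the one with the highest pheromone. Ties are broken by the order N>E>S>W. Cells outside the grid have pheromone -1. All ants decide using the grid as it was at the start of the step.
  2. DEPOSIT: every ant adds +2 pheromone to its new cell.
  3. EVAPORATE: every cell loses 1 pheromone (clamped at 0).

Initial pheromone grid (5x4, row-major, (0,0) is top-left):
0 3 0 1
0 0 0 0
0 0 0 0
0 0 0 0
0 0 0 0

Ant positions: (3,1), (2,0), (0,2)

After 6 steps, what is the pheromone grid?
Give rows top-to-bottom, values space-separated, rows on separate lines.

After step 1: ants at (2,1),(1,0),(0,1)
  0 4 0 0
  1 0 0 0
  0 1 0 0
  0 0 0 0
  0 0 0 0
After step 2: ants at (1,1),(0,0),(0,2)
  1 3 1 0
  0 1 0 0
  0 0 0 0
  0 0 0 0
  0 0 0 0
After step 3: ants at (0,1),(0,1),(0,1)
  0 8 0 0
  0 0 0 0
  0 0 0 0
  0 0 0 0
  0 0 0 0
After step 4: ants at (0,2),(0,2),(0,2)
  0 7 5 0
  0 0 0 0
  0 0 0 0
  0 0 0 0
  0 0 0 0
After step 5: ants at (0,1),(0,1),(0,1)
  0 12 4 0
  0 0 0 0
  0 0 0 0
  0 0 0 0
  0 0 0 0
After step 6: ants at (0,2),(0,2),(0,2)
  0 11 9 0
  0 0 0 0
  0 0 0 0
  0 0 0 0
  0 0 0 0

0 11 9 0
0 0 0 0
0 0 0 0
0 0 0 0
0 0 0 0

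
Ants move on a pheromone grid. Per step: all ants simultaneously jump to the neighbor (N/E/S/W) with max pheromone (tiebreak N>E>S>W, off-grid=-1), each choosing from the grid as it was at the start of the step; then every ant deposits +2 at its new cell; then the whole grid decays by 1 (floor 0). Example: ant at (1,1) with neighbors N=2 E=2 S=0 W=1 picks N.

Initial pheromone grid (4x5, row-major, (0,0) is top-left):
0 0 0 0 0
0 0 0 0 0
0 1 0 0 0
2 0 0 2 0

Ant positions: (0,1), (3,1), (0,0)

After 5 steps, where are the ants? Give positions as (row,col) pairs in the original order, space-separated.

Step 1: ant0:(0,1)->E->(0,2) | ant1:(3,1)->W->(3,0) | ant2:(0,0)->E->(0,1)
  grid max=3 at (3,0)
Step 2: ant0:(0,2)->W->(0,1) | ant1:(3,0)->N->(2,0) | ant2:(0,1)->E->(0,2)
  grid max=2 at (0,1)
Step 3: ant0:(0,1)->E->(0,2) | ant1:(2,0)->S->(3,0) | ant2:(0,2)->W->(0,1)
  grid max=3 at (0,1)
Step 4: ant0:(0,2)->W->(0,1) | ant1:(3,0)->N->(2,0) | ant2:(0,1)->E->(0,2)
  grid max=4 at (0,1)
Step 5: ant0:(0,1)->E->(0,2) | ant1:(2,0)->S->(3,0) | ant2:(0,2)->W->(0,1)
  grid max=5 at (0,1)

(0,2) (3,0) (0,1)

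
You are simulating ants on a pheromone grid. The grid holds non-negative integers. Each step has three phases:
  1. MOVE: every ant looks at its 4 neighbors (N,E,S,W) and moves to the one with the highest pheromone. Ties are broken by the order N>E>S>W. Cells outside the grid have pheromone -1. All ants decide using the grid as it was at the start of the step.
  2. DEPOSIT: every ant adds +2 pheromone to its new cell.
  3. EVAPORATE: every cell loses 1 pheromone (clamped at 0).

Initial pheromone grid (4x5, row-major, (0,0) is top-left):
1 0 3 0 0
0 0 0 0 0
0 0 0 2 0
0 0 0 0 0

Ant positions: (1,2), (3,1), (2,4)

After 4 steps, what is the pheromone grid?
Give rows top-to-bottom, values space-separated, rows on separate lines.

After step 1: ants at (0,2),(2,1),(2,3)
  0 0 4 0 0
  0 0 0 0 0
  0 1 0 3 0
  0 0 0 0 0
After step 2: ants at (0,3),(1,1),(1,3)
  0 0 3 1 0
  0 1 0 1 0
  0 0 0 2 0
  0 0 0 0 0
After step 3: ants at (0,2),(0,1),(2,3)
  0 1 4 0 0
  0 0 0 0 0
  0 0 0 3 0
  0 0 0 0 0
After step 4: ants at (0,1),(0,2),(1,3)
  0 2 5 0 0
  0 0 0 1 0
  0 0 0 2 0
  0 0 0 0 0

0 2 5 0 0
0 0 0 1 0
0 0 0 2 0
0 0 0 0 0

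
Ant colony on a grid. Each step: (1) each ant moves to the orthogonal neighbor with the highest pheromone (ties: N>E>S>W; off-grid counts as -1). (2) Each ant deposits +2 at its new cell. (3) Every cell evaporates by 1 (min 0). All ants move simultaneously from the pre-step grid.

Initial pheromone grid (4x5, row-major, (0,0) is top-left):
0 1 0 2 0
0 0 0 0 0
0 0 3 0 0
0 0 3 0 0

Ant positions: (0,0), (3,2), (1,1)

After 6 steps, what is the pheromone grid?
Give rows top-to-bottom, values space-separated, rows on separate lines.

After step 1: ants at (0,1),(2,2),(0,1)
  0 4 0 1 0
  0 0 0 0 0
  0 0 4 0 0
  0 0 2 0 0
After step 2: ants at (0,2),(3,2),(0,2)
  0 3 3 0 0
  0 0 0 0 0
  0 0 3 0 0
  0 0 3 0 0
After step 3: ants at (0,1),(2,2),(0,1)
  0 6 2 0 0
  0 0 0 0 0
  0 0 4 0 0
  0 0 2 0 0
After step 4: ants at (0,2),(3,2),(0,2)
  0 5 5 0 0
  0 0 0 0 0
  0 0 3 0 0
  0 0 3 0 0
After step 5: ants at (0,1),(2,2),(0,1)
  0 8 4 0 0
  0 0 0 0 0
  0 0 4 0 0
  0 0 2 0 0
After step 6: ants at (0,2),(3,2),(0,2)
  0 7 7 0 0
  0 0 0 0 0
  0 0 3 0 0
  0 0 3 0 0

0 7 7 0 0
0 0 0 0 0
0 0 3 0 0
0 0 3 0 0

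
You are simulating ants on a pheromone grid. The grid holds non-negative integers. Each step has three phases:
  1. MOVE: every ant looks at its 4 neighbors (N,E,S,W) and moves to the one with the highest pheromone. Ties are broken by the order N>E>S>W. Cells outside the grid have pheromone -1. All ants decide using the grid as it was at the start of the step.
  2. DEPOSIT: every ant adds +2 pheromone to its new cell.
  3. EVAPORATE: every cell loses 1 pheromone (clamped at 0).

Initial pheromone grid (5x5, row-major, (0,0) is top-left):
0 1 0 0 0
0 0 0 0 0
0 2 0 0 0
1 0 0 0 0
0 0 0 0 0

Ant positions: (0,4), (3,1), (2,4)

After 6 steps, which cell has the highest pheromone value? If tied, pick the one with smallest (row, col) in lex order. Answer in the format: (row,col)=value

Answer: (0,4)=7

Derivation:
Step 1: ant0:(0,4)->S->(1,4) | ant1:(3,1)->N->(2,1) | ant2:(2,4)->N->(1,4)
  grid max=3 at (1,4)
Step 2: ant0:(1,4)->N->(0,4) | ant1:(2,1)->N->(1,1) | ant2:(1,4)->N->(0,4)
  grid max=3 at (0,4)
Step 3: ant0:(0,4)->S->(1,4) | ant1:(1,1)->S->(2,1) | ant2:(0,4)->S->(1,4)
  grid max=5 at (1,4)
Step 4: ant0:(1,4)->N->(0,4) | ant1:(2,1)->N->(1,1) | ant2:(1,4)->N->(0,4)
  grid max=5 at (0,4)
Step 5: ant0:(0,4)->S->(1,4) | ant1:(1,1)->S->(2,1) | ant2:(0,4)->S->(1,4)
  grid max=7 at (1,4)
Step 6: ant0:(1,4)->N->(0,4) | ant1:(2,1)->N->(1,1) | ant2:(1,4)->N->(0,4)
  grid max=7 at (0,4)
Final grid:
  0 0 0 0 7
  0 1 0 0 6
  0 2 0 0 0
  0 0 0 0 0
  0 0 0 0 0
Max pheromone 7 at (0,4)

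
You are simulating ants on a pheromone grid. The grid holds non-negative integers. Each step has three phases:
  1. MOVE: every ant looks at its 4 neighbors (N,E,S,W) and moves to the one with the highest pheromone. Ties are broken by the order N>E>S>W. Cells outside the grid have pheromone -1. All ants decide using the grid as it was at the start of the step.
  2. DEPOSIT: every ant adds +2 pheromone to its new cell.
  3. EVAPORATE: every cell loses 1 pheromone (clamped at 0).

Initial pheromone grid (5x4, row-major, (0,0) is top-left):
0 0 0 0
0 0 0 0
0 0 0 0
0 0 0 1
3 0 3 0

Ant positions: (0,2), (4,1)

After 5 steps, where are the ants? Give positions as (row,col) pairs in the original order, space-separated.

Step 1: ant0:(0,2)->E->(0,3) | ant1:(4,1)->E->(4,2)
  grid max=4 at (4,2)
Step 2: ant0:(0,3)->S->(1,3) | ant1:(4,2)->N->(3,2)
  grid max=3 at (4,2)
Step 3: ant0:(1,3)->N->(0,3) | ant1:(3,2)->S->(4,2)
  grid max=4 at (4,2)
Step 4: ant0:(0,3)->S->(1,3) | ant1:(4,2)->N->(3,2)
  grid max=3 at (4,2)
Step 5: ant0:(1,3)->N->(0,3) | ant1:(3,2)->S->(4,2)
  grid max=4 at (4,2)

(0,3) (4,2)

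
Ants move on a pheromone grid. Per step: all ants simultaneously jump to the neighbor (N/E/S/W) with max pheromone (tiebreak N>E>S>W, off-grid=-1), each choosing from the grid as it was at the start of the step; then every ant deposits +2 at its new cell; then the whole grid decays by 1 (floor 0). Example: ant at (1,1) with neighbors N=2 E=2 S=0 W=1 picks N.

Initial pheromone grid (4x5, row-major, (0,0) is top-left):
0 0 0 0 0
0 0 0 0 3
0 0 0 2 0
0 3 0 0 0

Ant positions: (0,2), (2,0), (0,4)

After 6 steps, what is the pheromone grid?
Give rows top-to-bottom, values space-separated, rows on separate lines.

After step 1: ants at (0,3),(1,0),(1,4)
  0 0 0 1 0
  1 0 0 0 4
  0 0 0 1 0
  0 2 0 0 0
After step 2: ants at (0,4),(0,0),(0,4)
  1 0 0 0 3
  0 0 0 0 3
  0 0 0 0 0
  0 1 0 0 0
After step 3: ants at (1,4),(0,1),(1,4)
  0 1 0 0 2
  0 0 0 0 6
  0 0 0 0 0
  0 0 0 0 0
After step 4: ants at (0,4),(0,2),(0,4)
  0 0 1 0 5
  0 0 0 0 5
  0 0 0 0 0
  0 0 0 0 0
After step 5: ants at (1,4),(0,3),(1,4)
  0 0 0 1 4
  0 0 0 0 8
  0 0 0 0 0
  0 0 0 0 0
After step 6: ants at (0,4),(0,4),(0,4)
  0 0 0 0 9
  0 0 0 0 7
  0 0 0 0 0
  0 0 0 0 0

0 0 0 0 9
0 0 0 0 7
0 0 0 0 0
0 0 0 0 0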